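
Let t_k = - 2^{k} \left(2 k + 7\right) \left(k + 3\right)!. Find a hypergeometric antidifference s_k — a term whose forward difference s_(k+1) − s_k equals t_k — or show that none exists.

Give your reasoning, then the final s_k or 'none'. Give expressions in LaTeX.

s_k = - 2^{k} \left(k + 3\right)!

Step 1: r(k) = 2*(k + 4)*(2*k + 9)/(2*k + 7).
A = 2*k + 8, B = 1, C = k + 7/2.
Set up (2*k + 8)·f(k+1) − (1)·f(k) − (k + 7/2) = 0.
Degrees (1,0,1) ⇒ d ≤ 0.
A polynomial solution: f(k) = 1/2.
R(k) = B(k−1)·f(k)/C(k) = 1/(2*k + 7); s_k = R·t_k = -2**k*factorial(k + 3).
Δs = -2**k*(2*k + 7)*factorial(k + 3), as required.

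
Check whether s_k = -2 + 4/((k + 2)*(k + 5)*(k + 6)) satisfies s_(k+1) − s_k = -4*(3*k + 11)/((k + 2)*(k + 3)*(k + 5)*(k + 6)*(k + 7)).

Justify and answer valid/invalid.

s_(k+1) = -2 + 4/((k + 3)*(k + 6)*(k + 7))
s_(k+1) − s_k = 4*(-3*k - 11)/(k**5 + 23*k**4 + 203*k**3 + 853*k**2 + 1692*k + 1260)
(s_(k+1) − s_k) − t_k = 0

Valid — Δs_k = t_k.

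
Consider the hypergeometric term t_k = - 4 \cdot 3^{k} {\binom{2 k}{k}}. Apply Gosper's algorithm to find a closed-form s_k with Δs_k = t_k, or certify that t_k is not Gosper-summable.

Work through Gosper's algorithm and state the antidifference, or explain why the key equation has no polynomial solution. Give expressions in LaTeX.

none (Gosper's algorithm certifies no s_k)

t_(k+1)/t_k = 6*(2*k + 1)/(k + 1).
A = 12*k + 6, B = k + 1, C = 1.
Solve (12*k + 6)·f(k+1) − (k)·f(k) = 1.
From deg A=1, deg B=1, deg C=0: d=-1.
Negative degree bound (-1): no f exists, t_k not Gosper-summable.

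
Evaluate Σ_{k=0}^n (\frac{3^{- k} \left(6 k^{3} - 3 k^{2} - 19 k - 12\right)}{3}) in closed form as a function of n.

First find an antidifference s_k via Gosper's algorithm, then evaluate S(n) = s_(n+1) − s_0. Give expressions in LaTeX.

S(n) = \frac{3^{- n} \left(- 12 \cdot 3^{n} - 3 n^{3} - 12 n^{2} - 13 n\right)}{3}

Compute t_(k+1)/t_k: get (6*k**3 + 15*k**2 - 7*k - 28)/(3*(6*k**3 - 3*k**2 - 19*k - 12)).
Gosper form: A/B · C(k+1)/C(k) with A=1/3, B=1, C=k**3 - k**2/2 - 19*k/6 - 2.
Set up (1/3)·f(k+1) − (1)·f(k) − (k**3 - k**2/2 - 19*k/6 - 2) = 0.
deg f ≤ 3 (via 0,0,3).
Match coefficients ⇒ f(k) = -(k - 1)*(3*k**2 + 6*k + 4)/2.
Get s_k = R·t_k = (-3*k**3 - 3*k**2 + 2*k + 4)/3**k with R(k) = B(k−1)f(k)/C(k) = -3*(k - 1)*(3*k**2 + 6*k + 4)/(6*k**3 - 3*k**2 - 19*k - 12).
Check: Δs_k = (6*k**3 - 3*k**2 - 19*k - 12)/(3*3**k). ✓
Σ_(k=0)^n t_k = s_(n+1) − s_(0) = (3**(-n - 1)*n*(-3*n**2 - 12*n - 13)) − (4), i.e. (-12*3**n - 3*n**3 - 12*n**2 - 13*n)/(3*3**n).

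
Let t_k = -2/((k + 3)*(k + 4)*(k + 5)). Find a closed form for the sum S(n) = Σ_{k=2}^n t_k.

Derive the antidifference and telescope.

The ratio is (k + 3)/(k + 6).
Take A(k)=k + 3, B(k)=k + 6, C(k)=1.
Key eq: (k + 3)·f(k+1) = (k + 5)·f(k) + (1).
d = 2 from the (1,1,0) case.
Coefficient equations give f(k) = k*(k + 7)/24.
So s_k = (B(k−1)f/C)·t_k = (k*(k + 5)*(k + 7)/24)·t_k = k*(-k - 7)/(12*(k + 3)*(k + 4)).
s_(k+1) − s_k = -2/(k**3 + 12*k**2 + 47*k + 60) = t_k.
Σ_(k=2)^n t_k = s_(n+1) − s_(2) = ((-n**2 - 9*n - 8)/(12*(n**2 + 9*n + 20))) − (-1/20), i.e. (-n**2 - 9*n + 10)/(30*(n**2 + 9*n + 20)).

S(n) = (-n**2 - 9*n + 10)/(30*(n**2 + 9*n + 20))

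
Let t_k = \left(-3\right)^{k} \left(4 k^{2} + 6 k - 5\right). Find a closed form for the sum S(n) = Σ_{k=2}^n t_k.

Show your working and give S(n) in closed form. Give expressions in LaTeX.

S(n) = 3 \left(-3\right)^{n} n^{2} + 6 \left(-3\right)^{n} n - 3 \left(-3\right)^{n} + 18

The ratio is 3*(-4*k**2 - 14*k - 5)/(4*k**2 + 6*k - 5).
Gosper form: A/B · C(k+1)/C(k) with A=-3, B=1, C=k**2 + 3*k/2 - 5/4.
Need (-3)·f(k+1) − (1)·f(k) = k**2 + 3*k/2 - 5/4.
deg f ≤ 2 (via 0,0,2).
Solving with deg f ≤ 2: f(k) = -(k**2 - 2)/4.
So s_k = (B(k−1)f/C)·t_k = (-(k**2 - 2)/(4*k**2 + 6*k - 5))·t_k = (-3)**k*(2 - k**2).
Verify: (-3)**k*(4*k**2 + 6*k - 5) matches t_k.
Σ_(k=2)^n t_k = s_(n+1) − s_(2) = ((-3)**(n + 1)*(-n**2 - 2*n + 1)) − (-18), i.e. 3*(-3)**n*n**2 + 6*(-3)**n*n - 3*(-3)**n + 18.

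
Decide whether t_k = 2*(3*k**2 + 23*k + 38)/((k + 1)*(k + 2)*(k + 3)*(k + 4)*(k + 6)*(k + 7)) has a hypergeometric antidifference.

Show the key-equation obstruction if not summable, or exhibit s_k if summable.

Yes. s_k = k*(k**2 + 10*k + 27)/(9*(k**3 + 10*k**2 + 27*k + 18)).

Ratio r(k) = (k + 1)*(k + 6)*(23*k + 3*(k + 1)**2 + 61)/((k + 5)*(k + 8)*(3*k**2 + 23*k + 38)).
Normal form (A,B,C) = (k + 1, k + 8, k**3 + 38*k**2/3 + 51*k + 190/3).
Set up (k + 1)·f(k+1) − (k + 7)·f(k) − (k**3 + 38*k**2/3 + 51*k + 190/3) = 0.
From deg A=1, deg B=1, deg C=3: d=6.
Match coefficients ⇒ f(k) = k*(k + 2)*(k + 4)*(k + 5)*(k**2 + 10*k + 27)/54.
Certificate R = B(k−1)f/C = k*(k + 2)*(k + 4)*(k + 7)*(k**2 + 10*k + 27)/(18*(3*k**2 + 23*k + 38)) gives s_k = k*(k**2 + 10*k + 27)/(9*(k**3 + 10*k**2 + 27*k + 18)).
Verify: 2*(3*k**2 + 23*k + 38)/(k**6 + 23*k**5 + 207*k**4 + 925*k**3 + 2144*k**2 + 2412*k + 1008) matches t_k.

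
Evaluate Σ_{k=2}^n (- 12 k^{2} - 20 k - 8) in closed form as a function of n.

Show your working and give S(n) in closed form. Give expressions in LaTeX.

r(k) = (3*k**2 + 11*k + 10)/(3*k**2 + 5*k + 2) after simplifying.
So A=1 and B=1, with C=k**2 + 5*k/3 + 2/3.
Solve (1)·f(k+1) − (1)·f(k) = k**2 + 5*k/3 + 2/3.
deg f ≤ 3 (via 0,0,2).
A polynomial solution: f(k) = k**2*(k + 1)/3.
R(k) = B(k−1)·f(k)/C(k) = k**2/(3*k + 2); s_k = R·t_k = 4*k**2*(-k - 1).
Check: Δs_k = -12*k**2 - 20*k - 8. ✓
Evaluate: s_(n+1) = -4*n**3 - 16*n**2 - 20*n - 8; subtract s_(2) = -48 ⇒ S(n) = -4*n**3 - 16*n**2 - 20*n + 40.

S(n) = - 4 n^{3} - 16 n^{2} - 20 n + 40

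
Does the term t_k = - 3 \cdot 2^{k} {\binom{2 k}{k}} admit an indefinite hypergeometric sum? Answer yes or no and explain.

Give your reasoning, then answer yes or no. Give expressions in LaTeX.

t_(k+1)/t_k = 4*(2*k + 1)/(k + 1).
Normal form (A,B,C) = (8*k + 4, k + 1, 1).
f must satisfy (8*k + 4)·f(k+1) − (k)·f(k) = 1.
From deg A=1, deg B=1, deg C=0: d=-1.
d = -1 < 0 ⇒ no nonzero polynomial f; not summable.

No. Not Gosper-summable.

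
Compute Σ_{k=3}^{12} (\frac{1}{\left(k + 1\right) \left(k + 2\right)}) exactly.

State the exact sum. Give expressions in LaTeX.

Step 1: r(k) = (k + 1)/(k + 3).
Factor: A=k + 1; B=k + 3; C=1.
f must satisfy (k + 1)·f(k+1) − (k + 2)·f(k) = 1.
Bound: deg f ≤ 1.
Coefficient equations give f(k) = k.
Then R = B(k−1)f/C = k*(k + 2), so s_k = R(k)·t_k = k/(k + 1).
Δs = 1/(k**2 + 3*k + 2), as required.
Telescoping: Σ = s_(13) − s_(3) = 13/14 − (3/4) = 5/28.

Σ = 5/28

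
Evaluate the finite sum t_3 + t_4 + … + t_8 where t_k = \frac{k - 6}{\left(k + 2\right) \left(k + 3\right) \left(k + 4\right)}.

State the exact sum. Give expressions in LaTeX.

Step 1: r(k) = (k - 5)*(k + 2)/((k - 6)*(k + 5)).
Factor: A=k + 2; B=k + 5; C=k - 6.
Need (k + 2)·f(k+1) − (k + 4)·f(k) = k - 6.
Bound: deg f ≤ 2.
Coefficient equations give f(k) = -k*(k + 8)/3.
R(k) = B(k−1)·f(k)/C(k) = -k*(k + 4)*(k + 8)/(3*(k - 6)); s_k = R·t_k = k*(-k - 8)/(3*(k + 2)*(k + 3)).
Δs = (k - 6)/(k**3 + 9*k**2 + 26*k + 24), as required.
Telescoping: Σ = s_(9) − s_(3) = -17/44 − (-11/30) = -13/660.

Σ = -13/660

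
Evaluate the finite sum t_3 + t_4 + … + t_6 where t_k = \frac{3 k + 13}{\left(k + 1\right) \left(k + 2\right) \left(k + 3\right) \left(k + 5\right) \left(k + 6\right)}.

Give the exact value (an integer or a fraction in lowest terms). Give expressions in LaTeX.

Σ = 11/2160

Ratio r(k) = (k + 1)*(k + 5)*(3*k + 16)/((k + 4)*(k + 7)*(3*k + 13)).
Gosper form: A/B · C(k+1)/C(k) with A=k + 1, B=k + 7, C=k**2 + 25*k/3 + 52/3.
Need (k + 1)·f(k+1) − (k + 6)·f(k) = k**2 + 25*k/3 + 52/3.
Bound: deg f ≤ 5.
Coefficient equations give f(k) = k*(k + 3)*(k + 4)*(k**2 + 8*k + 17)/30.
R(k) = B(k−1)·f(k)/C(k) = k*(k + 3)*(k + 6)*(k**2 + 8*k + 17)/(10*(3*k + 13)); s_k = R·t_k = k*(k**2 + 8*k + 17)/(10*(k**3 + 8*k**2 + 17*k + 10)).
Δs = (3*k + 13)/(k**5 + 17*k**4 + 107*k**3 + 307*k**2 + 396*k + 180), as required.
Sum = s_(7) − s_(3); s_(7) = 427/4320, s_(3) = 3/32 ⇒ 11/2160.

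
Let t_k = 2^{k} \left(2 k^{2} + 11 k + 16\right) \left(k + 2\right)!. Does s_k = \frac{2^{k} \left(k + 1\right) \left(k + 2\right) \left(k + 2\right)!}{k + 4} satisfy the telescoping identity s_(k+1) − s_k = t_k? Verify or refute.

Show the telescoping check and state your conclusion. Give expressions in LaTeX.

Invalid: residual - \frac{3 \cdot 2^{k} \left(2 k^{3} + 19 k^{2} + 59 k + 62\right) \left(k + 2\right)!}{\left(k + 4\right) \left(k + 5\right)} ≠ 0.

s_(k+1) = 2**(k + 1)*(k + 2)*(k + 3)*factorial(k + 3)/(k + 5)
s_(k+1) − s_k = 2**k*(k + 2)*(2*k**3 + 19*k**2 + 60*k + 67)*factorial(k + 2)/((k + 4)*(k + 5))
(s_(k+1) − s_k) − t_k = -3*2**k*(2*k**3 + 19*k**2 + 59*k + 62)*factorial(k + 2)/((k + 4)*(k + 5))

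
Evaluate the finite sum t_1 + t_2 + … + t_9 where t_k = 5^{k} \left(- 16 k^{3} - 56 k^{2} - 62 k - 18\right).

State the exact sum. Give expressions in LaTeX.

Σ = -38349609360

Ratio r(k) = 5*(8*k**3 + 52*k**2 + 111*k + 76)/(8*k**3 + 28*k**2 + 31*k + 9).
A = 5, B = 1, C = k**3 + 7*k**2/2 + 31*k/8 + 9/8.
Set up (5)·f(k+1) − (1)·f(k) − (k**3 + 7*k**2/2 + 31*k/8 + 9/8) = 0.
deg f ≤ 3 (via 0,0,3).
Solve for f: f(k) = (4*k**3 - k**2 + 3*k - 3)/16 (degree 3 ≤ 3).
Get s_k = R·t_k = 5**k*(-4*k**3 + k**2 - 3*k + 3) with R(k) = B(k−1)f(k)/C(k) = (4*k**3 - k**2 + 3*k - 3)/(2*(8*k**3 + 28*k**2 + 31*k + 9)).
Δs = 5**k*(-16*k**3 - 56*k**2 - 62*k - 18), as required.
Sum = s_(10) − s_(1); s_(10) = -38349609375, s_(1) = -15 ⇒ -38349609360.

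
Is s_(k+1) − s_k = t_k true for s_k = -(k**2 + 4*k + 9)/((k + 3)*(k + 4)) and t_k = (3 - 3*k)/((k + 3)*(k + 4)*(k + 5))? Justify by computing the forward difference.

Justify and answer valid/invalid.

valid (s_(k+1) − s_k reduces to t_k)

s_(k+1) = (-4*k - (k + 1)**2 - 13)/((k + 4)*(k + 5))
s_(k+1) − s_k = 3*(1 - k)/(k**3 + 12*k**2 + 47*k + 60)
(s_(k+1) − s_k) − t_k = 0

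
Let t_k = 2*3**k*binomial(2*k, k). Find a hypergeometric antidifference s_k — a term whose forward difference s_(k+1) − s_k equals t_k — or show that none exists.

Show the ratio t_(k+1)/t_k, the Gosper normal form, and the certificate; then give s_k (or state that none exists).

none (Gosper's algorithm certifies no s_k)

Compute t_(k+1)/t_k: get 6*(2*k + 1)/(k + 1).
Take A(k)=12*k + 6, B(k)=k + 1, C(k)=1.
Need (12*k + 6)·f(k+1) − (k)·f(k) = 1.
Bound: deg f ≤ -1.
deg f ≤ -1 is impossible — no certificate.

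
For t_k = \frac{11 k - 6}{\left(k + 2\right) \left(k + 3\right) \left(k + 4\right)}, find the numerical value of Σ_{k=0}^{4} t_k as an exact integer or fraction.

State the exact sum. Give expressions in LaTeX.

Step 1: r(k) = (k + 2)*(11*k + 5)/((k + 5)*(11*k - 6)).
Take A(k)=k + 2, B(k)=k + 5, C(k)=k - 6/11.
Key eq: (k + 2)·f(k+1) = (k + 4)·f(k) + (k - 6/11).
From deg A=1, deg B=1, deg C=1: d=2.
Solve for f: f(k) = k*(4*k - 13)/33 (degree 2 ≤ 2).
Certificate R = B(k−1)f/C = k*(k + 4)*(4*k - 13)/(3*(11*k - 6)) gives s_k = k*(4*k - 13)/(3*(k + 2)*(k + 3)).
Verify: (11*k - 6)/(k**3 + 9*k**2 + 26*k + 24) matches t_k.
Telescoping: Σ = s_(5) − s_(0) = 5/24 − (0) = 5/24.

Σ = 5/24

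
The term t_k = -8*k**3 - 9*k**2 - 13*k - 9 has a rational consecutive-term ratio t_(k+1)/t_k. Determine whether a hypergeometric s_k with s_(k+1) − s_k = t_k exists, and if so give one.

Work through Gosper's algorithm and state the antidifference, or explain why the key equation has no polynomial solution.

s_k = k*(-2*k**3 + k**2 - 4*k - 4)

t_(k+1)/t_k = (8*k**3 + 33*k**2 + 55*k + 39)/(8*k**3 + 9*k**2 + 13*k + 9).
Take A(k)=1, B(k)=1, C(k)=k**3 + 9*k**2/8 + 13*k/8 + 9/8.
f must satisfy (1)·f(k+1) − (1)·f(k) = k**3 + 9*k**2/8 + 13*k/8 + 9/8.
Degrees (0,0,3) ⇒ d ≤ 4.
Coefficient equations give f(k) = k*(2*k**3 - k**2 + 4*k + 4)/8.
R(k) = B(k−1)·f(k)/C(k) = k*(2*k**3 - k**2 + 4*k + 4)/(8*k**3 + 9*k**2 + 13*k + 9); s_k = R·t_k = k*(-2*k**3 + k**2 - 4*k - 4).
s_(k+1) − s_k = -8*k**3 - 9*k**2 - 13*k - 9 = t_k.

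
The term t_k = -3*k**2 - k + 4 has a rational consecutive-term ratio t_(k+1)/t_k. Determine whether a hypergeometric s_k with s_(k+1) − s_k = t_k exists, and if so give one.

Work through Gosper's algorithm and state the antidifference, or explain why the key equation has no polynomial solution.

Ratio r(k) = k*(3*k + 7)/(3*k**2 + k - 4).
Normal form (A,B,C) = (1, 1, k**2 + k/3 - 4/3).
Key eq: (1)·f(k+1) = (1)·f(k) + (k**2 + k/3 - 4/3).
Bound: deg f ≤ 3.
Match coefficients ⇒ f(k) = k*(k**2 - k - 4)/3.
So s_k = (B(k−1)f/C)·t_k = (k*(k**2 - k - 4)/((k - 1)*(3*k + 4)))·t_k = k*(-k**2 + k + 4).
Verify: -3*k**2 - k + 4 matches t_k.

s_k = k*(-k**2 + k + 4)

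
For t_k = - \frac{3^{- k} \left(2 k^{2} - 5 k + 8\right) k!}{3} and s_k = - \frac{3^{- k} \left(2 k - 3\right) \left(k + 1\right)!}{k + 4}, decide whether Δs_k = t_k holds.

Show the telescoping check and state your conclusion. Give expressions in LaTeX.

Invalid: residual \frac{3^{- k} \left(2 k^{3} + 3 k^{2} - 18 k + 41\right) k!}{\left(k + 4\right) \left(k + 5\right)} ≠ 0.

s_(k+1) = -(2*k - 1)*factorial(k + 2)/(3*3**k*(k + 5))
s_(k+1) − s_k = -(2*k**3 + 5*k**2 - 11*k + 37)*factorial(k + 1)/(3*3**k*(k + 4)*(k + 5))
(s_(k+1) − s_k) − t_k = (2*k**3 + 3*k**2 - 18*k + 41)*factorial(k)/(3**k*(k + 4)*(k + 5))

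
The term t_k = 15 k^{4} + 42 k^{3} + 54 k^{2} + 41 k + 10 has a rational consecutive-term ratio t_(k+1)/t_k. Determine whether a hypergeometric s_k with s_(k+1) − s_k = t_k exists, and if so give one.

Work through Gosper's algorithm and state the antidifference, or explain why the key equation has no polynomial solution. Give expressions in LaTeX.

Compute t_(k+1)/t_k: get (15*k**4 + 102*k**3 + 270*k**2 + 335*k + 162)/(15*k**4 + 42*k**3 + 54*k**2 + 41*k + 10).
A = 1, B = 1, C = k**4 + 14*k**3/5 + 18*k**2/5 + 41*k/15 + 2/3.
Solve (1)·f(k+1) − (1)·f(k) = k**4 + 14*k**3/5 + 18*k**2/5 + 41*k/15 + 2/3.
deg f ≤ 5 (via 0,0,4).
Match coefficients ⇒ f(k) = k*(3*k**4 + 3*k**3 + 2*k**2 + 4*k - 2)/15.
Then R = B(k−1)f/C = k*(3*k**4 + 3*k**3 + 2*k**2 + 4*k - 2)/(15*k**4 + 42*k**3 + 54*k**2 + 41*k + 10), so s_k = R(k)·t_k = k*(3*k**4 + 3*k**3 + 2*k**2 + 4*k - 2).
Check: Δs_k = 15*k**4 + 42*k**3 + 54*k**2 + 41*k + 10. ✓

s_k = k \left(3 k^{4} + 3 k^{3} + 2 k^{2} + 4 k - 2\right)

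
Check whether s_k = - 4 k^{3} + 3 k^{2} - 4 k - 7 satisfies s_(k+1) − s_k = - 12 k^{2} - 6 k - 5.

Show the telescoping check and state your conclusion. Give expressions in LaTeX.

Valid: the claim telescopes to t_k.

s_(k+1) = -4*k**3 - 9*k**2 - 10*k - 12
s_(k+1) − s_k = -12*k**2 - 6*k - 5
(s_(k+1) − s_k) − t_k = 0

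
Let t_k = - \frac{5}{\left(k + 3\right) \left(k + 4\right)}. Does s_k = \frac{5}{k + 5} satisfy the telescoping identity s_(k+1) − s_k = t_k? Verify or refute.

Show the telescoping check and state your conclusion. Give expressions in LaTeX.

Invalid: residual \frac{10 \left(2 k + 9\right)}{k^{4} + 18 k^{3} + 119 k^{2} + 342 k + 360} ≠ 0.

s_(k+1) = 5/(k + 6)
s_(k+1) − s_k = -5/((k + 5)*(k + 6))
(s_(k+1) − s_k) − t_k = 10*(2*k + 9)/(k**4 + 18*k**3 + 119*k**2 + 342*k + 360)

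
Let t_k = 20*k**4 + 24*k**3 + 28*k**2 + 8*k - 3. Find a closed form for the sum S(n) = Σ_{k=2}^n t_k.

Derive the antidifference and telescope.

r(k) = (20*k**4 + 104*k**3 + 220*k**2 + 216*k + 77)/(20*k**4 + 24*k**3 + 28*k**2 + 8*k - 3) after simplifying.
Gosper form: A/B · C(k+1)/C(k) with A=1, B=1, C=k**4 + 6*k**3/5 + 7*k**2/5 + 2*k/5 - 3/20.
Key eq: (1)·f(k+1) = (1)·f(k) + (k**4 + 6*k**3/5 + 7*k**2/5 + 2*k/5 - 3/20).
Degrees (0,0,4) ⇒ d ≤ 5.
Match coefficients ⇒ f(k) = k*(4*k**4 - 4*k**3 + 4*k**2 - 4*k - 3)/20.
R(k) = B(k−1)·f(k)/C(k) = k*(4*k**4 - 4*k**3 + 4*k**2 - 4*k - 3)/(20*k**4 + 24*k**3 + 28*k**2 + 8*k - 3); s_k = R·t_k = k*(4*k**4 - 4*k**3 + 4*k**2 - 4*k - 3).
Check: Δs_k = 20*k**4 + 24*k**3 + 28*k**2 + 8*k - 3. ✓
Telescope: S(n) = s_(n+1) − s_(2) = 4*n**5 + 16*n**4 + 28*n**3 + 24*n**2 + 5*n - 3 − (74) = 4*n**5 + 16*n**4 + 28*n**3 + 24*n**2 + 5*n - 77.

S(n) = 4*n**5 + 16*n**4 + 28*n**3 + 24*n**2 + 5*n - 77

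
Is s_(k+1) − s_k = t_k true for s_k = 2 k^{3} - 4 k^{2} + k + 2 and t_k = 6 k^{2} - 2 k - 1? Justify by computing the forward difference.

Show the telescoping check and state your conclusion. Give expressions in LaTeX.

valid (s_(k+1) − s_k reduces to t_k)

s_(k+1) = 2*k**3 + 2*k**2 - k + 1
s_(k+1) − s_k = 6*k**2 - 2*k - 1
(s_(k+1) − s_k) − t_k = 0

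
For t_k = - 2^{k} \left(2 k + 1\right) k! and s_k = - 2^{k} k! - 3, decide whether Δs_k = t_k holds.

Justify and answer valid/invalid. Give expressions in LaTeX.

valid (s_(k+1) − s_k reduces to t_k)

s_(k+1) = -2**(k + 1)*factorial(k + 1) - 3
s_(k+1) − s_k = -2**k*(2*k + 1)*factorial(k)
(s_(k+1) − s_k) − t_k = 0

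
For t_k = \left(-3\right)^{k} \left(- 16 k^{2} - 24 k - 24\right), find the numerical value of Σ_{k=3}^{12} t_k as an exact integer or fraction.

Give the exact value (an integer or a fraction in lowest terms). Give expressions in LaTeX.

Σ = -1082544264

t_(k+1)/t_k = 3*(-2*k**2 - 7*k - 8)/(2*k**2 + 3*k + 3).
So A=-3 and B=1, with C=k**2 + 3*k/2 + 3/2.
Key eq: (-3)·f(k+1) = (1)·f(k) + (k**2 + 3*k/2 + 3/2).
Bound: deg f ≤ 2.
Match coefficients ⇒ f(k) = -(4*k**2 + 3)/16.
So s_k = (B(k−1)f/C)·t_k = (-(4*k**2 + 3)/(8*(2*k**2 + 3*k + 3)))·t_k = (-3)**k*(4*k**2 + 3).
s_(k+1) − s_k = (-3)**k*(-16*k**2 - 24*k - 24) = t_k.
Telescoping: Σ = s_(13) − s_(3) = -1082545317 − (-1053) = -1082544264.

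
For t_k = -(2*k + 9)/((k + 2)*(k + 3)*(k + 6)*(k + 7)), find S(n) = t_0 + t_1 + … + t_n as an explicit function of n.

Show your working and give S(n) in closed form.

The ratio is (k + 2)*(k + 6)*(2*k + 11)/((k + 4)*(k + 8)*(2*k + 9)).
A = k + 2, B = k + 8, C = k**3 + 27*k**2/2 + 121*k/2 + 90.
Set up (k + 2)·f(k+1) − (k + 7)·f(k) − (k**3 + 27*k**2/2 + 121*k/2 + 90) = 0.
deg f ≤ 5 (via 1,1,3).
Coefficient equations give f(k) = k*(k + 3)*(k + 4)*(k + 5)*(k + 8)/24.
Then R = B(k−1)f/C = k*(k + 3)*(k + 7)*(k + 8)/(12*(2*k + 9)), so s_k = R(k)·t_k = k*(-k - 8)/(12*(k**2 + 8*k + 12)).
Verify: (-2*k - 9)/(k**4 + 18*k**3 + 113*k**2 + 288*k + 252) matches t_k.
Evaluate: s_(n+1) = (-n**2 - 10*n - 9)/(12*(n**2 + 10*n + 21)); subtract s_(0) = 0 ⇒ S(n) = (-n**2 - 10*n - 9)/(12*(n**2 + 10*n + 21)).

S(n) = (-n**2 - 10*n - 9)/(12*(n**2 + 10*n + 21))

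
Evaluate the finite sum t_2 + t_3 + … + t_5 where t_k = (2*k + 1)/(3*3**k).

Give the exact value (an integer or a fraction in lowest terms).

Σ = 236/729

The ratio is (2*k + 3)/(3*(2*k + 1)).
Gosper form: A/B · C(k+1)/C(k) with A=1/3, B=1, C=k + 1/2.
Solve (1/3)·f(k+1) − (1)·f(k) = k + 1/2.
d = 1 from the (0,0,1) case.
Coefficient equations give f(k) = -3*(k + 1)/2.
Get s_k = R·t_k = (-k - 1)/3**k with R(k) = B(k−1)f(k)/C(k) = -3*(k + 1)/(2*k + 1).
s_(k+1) − s_k = (2*k + 1)/(3*3**k) = t_k.
Sum = s_(6) − s_(2); s_(6) = -7/729, s_(2) = -1/3 ⇒ 236/729.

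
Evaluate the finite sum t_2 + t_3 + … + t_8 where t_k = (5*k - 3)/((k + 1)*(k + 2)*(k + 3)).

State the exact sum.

The ratio is (k + 1)*(5*k + 2)/((k + 4)*(5*k - 3)).
Gosper form: A/B · C(k+1)/C(k) with A=k + 1, B=k + 4, C=k - 3/5.
Set up (k + 1)·f(k+1) − (k + 3)·f(k) − (k - 3/5) = 0.
Bound: deg f ≤ 2.
Solving with deg f ≤ 2: f(k) = k*(k - 7)/10.
R(k) = B(k−1)·f(k)/C(k) = k*(k - 7)*(k + 3)/(2*(5*k - 3)); s_k = R·t_k = k*(k - 7)/(2*(k + 1)*(k + 2)).
Δs = (5*k - 3)/(k**3 + 6*k**2 + 11*k + 6), as required.
Evaluate s at k=9 and k=2: 9/110 and -5/12; difference 329/660.

Σ = 329/660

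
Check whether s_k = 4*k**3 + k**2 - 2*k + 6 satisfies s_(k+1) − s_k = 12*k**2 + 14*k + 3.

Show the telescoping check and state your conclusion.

s_(k+1) = 4*k**3 + 13*k**2 + 12*k + 9
s_(k+1) − s_k = 12*k**2 + 14*k + 3
(s_(k+1) − s_k) − t_k = 0

Valid — Δs_k = t_k.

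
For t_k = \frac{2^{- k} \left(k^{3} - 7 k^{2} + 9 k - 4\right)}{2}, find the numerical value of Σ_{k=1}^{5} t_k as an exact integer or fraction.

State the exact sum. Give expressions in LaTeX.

The ratio is (k**3 - 4*k**2 - 2*k - 1)/(2*(k**3 - 7*k**2 + 9*k - 4)).
A = 1/2, B = 1, C = k**3 - 7*k**2 + 9*k - 4.
Need (1/2)·f(k+1) − (1)·f(k) = k**3 - 7*k**2 + 9*k - 4.
Degrees (0,0,3) ⇒ d ≤ 3.
Match coefficients ⇒ f(k) = -2*(k - 3)*(k**2 - k + 1).
So s_k = (B(k−1)f/C)·t_k = (-2*(k - 3)*(k**2 - k + 1)/(k**3 - 7*k**2 + 9*k - 4))·t_k = (-k**3 + 4*k**2 - 4*k + 3)/2**k.
s_(k+1) − s_k = (k**3 - 7*k**2 + 9*k - 4)/(2*2**k) = t_k.
Sum = s_(6) − s_(1); s_(6) = -93/64, s_(1) = 1 ⇒ -157/64.

Σ = -157/64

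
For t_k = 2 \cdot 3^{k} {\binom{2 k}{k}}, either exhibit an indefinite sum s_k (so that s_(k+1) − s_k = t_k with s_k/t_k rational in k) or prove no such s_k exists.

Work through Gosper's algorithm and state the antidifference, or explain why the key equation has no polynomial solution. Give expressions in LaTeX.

r(k) = 6*(2*k + 1)/(k + 1) after simplifying.
Gosper form: A/B · C(k+1)/C(k) with A=12*k + 6, B=k + 1, C=1.
Need (12*k + 6)·f(k+1) − (k)·f(k) = 1.
deg f ≤ -1 (via 1,1,0).
deg f ≤ -1 is impossible — no certificate.

not Gosper-summable; s_k does not exist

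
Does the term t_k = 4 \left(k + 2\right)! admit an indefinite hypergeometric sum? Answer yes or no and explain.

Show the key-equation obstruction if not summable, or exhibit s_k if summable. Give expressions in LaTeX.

No — negative degree bound, so no certificate f.

t_(k+1)/t_k = k + 3.
A = k + 3, B = 1, C = 1.
Key eq: (k + 3)·f(k+1) = (1)·f(k) + (1).
d = -1 from the (1,0,0) case.
deg f ≤ -1 is impossible — no certificate.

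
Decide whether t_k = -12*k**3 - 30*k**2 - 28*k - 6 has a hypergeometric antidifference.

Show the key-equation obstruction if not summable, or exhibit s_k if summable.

The ratio is (6*k**3 + 33*k**2 + 62*k + 38)/(6*k**3 + 15*k**2 + 14*k + 3).
Normal form (A,B,C) = (1, 1, k**3 + 5*k**2/2 + 7*k/3 + 1/2).
Solve (1)·f(k+1) − (1)·f(k) = k**3 + 5*k**2/2 + 7*k/3 + 1/2.
From deg A=0, deg B=0, deg C=3: d=4.
Solving with deg f ≤ 4: f(k) = k*(3*k**3 + 4*k**2 + 2*k - 3)/12.
R(k) = B(k−1)·f(k)/C(k) = k*(3*k**3 + 4*k**2 + 2*k - 3)/(2*(6*k**3 + 15*k**2 + 14*k + 3)); s_k = R·t_k = k*(-3*k**3 - 4*k**2 - 2*k + 3).
s_(k+1) − s_k = -12*k**3 - 30*k**2 - 28*k - 6 = t_k.

Yes. s_k = k*(-3*k**3 - 4*k**2 - 2*k + 3).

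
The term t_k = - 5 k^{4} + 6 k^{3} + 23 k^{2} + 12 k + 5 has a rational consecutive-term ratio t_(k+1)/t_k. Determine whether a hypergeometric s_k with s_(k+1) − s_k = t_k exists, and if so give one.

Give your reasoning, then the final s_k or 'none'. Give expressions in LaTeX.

s_k = k \left(- k^{4} + 4 k^{3} + 3 k^{2} - 4 k + 3\right)

t_(k+1)/t_k = (5*k**4 + 14*k**3 - 11*k**2 - 56*k - 41)/(5*k**4 - 6*k**3 - 23*k**2 - 12*k - 5).
Take A(k)=1, B(k)=1, C(k)=k**4 - 6*k**3/5 - 23*k**2/5 - 12*k/5 - 1.
f must satisfy (1)·f(k+1) − (1)·f(k) = k**4 - 6*k**3/5 - 23*k**2/5 - 12*k/5 - 1.
d = 5 from the (0,0,4) case.
Match coefficients ⇒ f(k) = k*(k**4 - 4*k**3 - 3*k**2 + 4*k - 3)/5.
R(k) = B(k−1)·f(k)/C(k) = k*(k**4 - 4*k**3 - 3*k**2 + 4*k - 3)/(5*k**4 - 6*k**3 - 23*k**2 - 12*k - 5); s_k = R·t_k = k*(-k**4 + 4*k**3 + 3*k**2 - 4*k + 3).
s_(k+1) − s_k = -5*k**4 + 6*k**3 + 23*k**2 + 12*k + 5 = t_k.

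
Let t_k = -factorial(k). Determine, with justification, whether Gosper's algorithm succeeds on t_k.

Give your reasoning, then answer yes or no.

Ratio r(k) = k + 1.
Take A(k)=k + 1, B(k)=1, C(k)=1.
Need (k + 1)·f(k+1) − (1)·f(k) = 1.
Degrees (1,0,0) ⇒ d ≤ -1.
Bound -1 < 0, so the key equation has no polynomial solution.

No. Not Gosper-summable.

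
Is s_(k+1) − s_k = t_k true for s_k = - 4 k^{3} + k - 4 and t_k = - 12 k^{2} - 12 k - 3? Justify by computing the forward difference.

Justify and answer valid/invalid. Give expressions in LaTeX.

Valid: the claim telescopes to t_k.

s_(k+1) = k - 4*(k + 1)**3 - 3
s_(k+1) − s_k = -12*k**2 - 12*k - 3
(s_(k+1) − s_k) − t_k = 0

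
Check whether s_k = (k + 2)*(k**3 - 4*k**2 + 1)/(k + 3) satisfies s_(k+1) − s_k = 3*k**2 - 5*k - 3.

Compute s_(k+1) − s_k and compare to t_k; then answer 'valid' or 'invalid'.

Invalid: residual 2*(-k**3 - 4*k**2 + 9*k + 5)/(k**2 + 7*k + 12) ≠ 0.

s_(k+1) = (k + 3)*((k + 1)**3 - 4*(k + 1)**2 + 1)/(k + 4)
s_(k+1) − s_k = (3*k**4 + 14*k**3 - 10*k**2 - 63*k - 26)/(k**2 + 7*k + 12)
(s_(k+1) − s_k) − t_k = 2*(-k**3 - 4*k**2 + 9*k + 5)/(k**2 + 7*k + 12)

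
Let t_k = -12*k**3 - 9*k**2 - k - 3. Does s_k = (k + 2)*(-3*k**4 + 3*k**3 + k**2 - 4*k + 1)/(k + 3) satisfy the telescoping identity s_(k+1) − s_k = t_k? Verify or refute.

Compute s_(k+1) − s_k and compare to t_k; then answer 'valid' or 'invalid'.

Invalid: residual (9*k**4 + 48*k**3 + 29*k**2 + 2*k + 10)/(k**2 + 7*k + 12) ≠ 0.

s_(k+1) = (-3*k**5 - 18*k**4 - 35*k**3 - 29*k**2 - 17*k - 6)/(k + 4)
s_(k+1) − s_k = (-12*k**5 - 84*k**4 - 160*k**3 - 89*k**2 - 31*k - 26)/(k**2 + 7*k + 12)
(s_(k+1) − s_k) − t_k = (9*k**4 + 48*k**3 + 29*k**2 + 2*k + 10)/(k**2 + 7*k + 12)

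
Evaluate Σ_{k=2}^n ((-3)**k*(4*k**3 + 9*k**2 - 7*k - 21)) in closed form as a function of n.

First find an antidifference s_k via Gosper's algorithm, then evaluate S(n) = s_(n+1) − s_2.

S(n) = 3*(-3)**n*n**3 + 9*(-3)**n*n**2 - 3*(-3)**n*n - 18*(-3)**n - 27

t_(k+1)/t_k = 3*(-4*k**3 - 21*k**2 - 23*k + 15)/(4*k**3 + 9*k**2 - 7*k - 21).
Normal form (A,B,C) = (-3, 1, k**3 + 9*k**2/4 - 7*k/4 - 21/4).
f must satisfy (-3)·f(k+1) − (1)·f(k) = k**3 + 9*k**2/4 - 7*k/4 - 21/4.
d = 3 from the (0,0,3) case.
Coefficient equations give f(k) = -(k + 1)*(k**2 - k - 3)/4.
So s_k = (B(k−1)f/C)·t_k = (-(k + 1)*(k**2 - k - 3)/(4*k**3 + 9*k**2 - 7*k - 21))·t_k = (-3)**k*(-k**3 + 4*k + 3).
Check: Δs_k = (-3)**k*(k**3 - 16*k + 3*(k + 1)**3 - 24). ✓
Σ_(k=2)^n t_k = s_(n+1) − s_(2) = ((-3)**(n + 1)*(-n**3 - 3*n**2 + n + 6)) − (27), i.e. 3*(-3)**n*n**3 + 9*(-3)**n*n**2 - 3*(-3)**n*n - 18*(-3)**n - 27.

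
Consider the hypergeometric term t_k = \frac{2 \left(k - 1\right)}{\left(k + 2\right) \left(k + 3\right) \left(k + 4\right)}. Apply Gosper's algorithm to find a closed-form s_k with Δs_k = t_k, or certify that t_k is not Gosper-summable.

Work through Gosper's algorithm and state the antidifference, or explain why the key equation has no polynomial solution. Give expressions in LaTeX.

The ratio is k*(k + 2)/((k - 1)*(k + 5)).
Normal form (A,B,C) = (k + 2, k + 5, k - 1).
Solve (k + 2)·f(k+1) − (k + 4)·f(k) = k - 1.
From deg A=1, deg B=1, deg C=1: d=2.
Match coefficients ⇒ f(k) = k*(k - 7)/12.
R(k) = B(k−1)·f(k)/C(k) = k*(k - 7)*(k + 4)/(12*(k - 1)); s_k = R·t_k = k*(k - 7)/(6*(k + 2)*(k + 3)).
Check: Δs_k = 2*(k - 1)/(k**3 + 9*k**2 + 26*k + 24). ✓

s_k = \frac{k \left(k - 7\right)}{6 \left(k + 2\right) \left(k + 3\right)}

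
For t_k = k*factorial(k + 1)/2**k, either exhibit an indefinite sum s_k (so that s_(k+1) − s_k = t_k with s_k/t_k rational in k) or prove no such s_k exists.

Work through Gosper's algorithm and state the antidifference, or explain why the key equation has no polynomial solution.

Compute t_(k+1)/t_k: get (k + 1)*(k + 2)/(2*k).
Take A(k)=k/2 + 1, B(k)=1, C(k)=k.
Need (k/2 + 1)·f(k+1) − (1)·f(k) = k.
d = 0 from the (1,0,1) case.
Coefficient equations give f(k) = 2.
Then R = B(k−1)f/C = 2/k, so s_k = R(k)·t_k = 2**(1 - k)*factorial(k + 1).
Verify: k*factorial(k + 1)/2**k matches t_k.

s_k = 2**(1 - k)*factorial(k + 1)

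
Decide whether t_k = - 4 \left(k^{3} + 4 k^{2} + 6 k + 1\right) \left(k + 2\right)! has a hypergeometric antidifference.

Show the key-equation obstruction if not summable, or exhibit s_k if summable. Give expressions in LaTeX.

Step 1: r(k) = (k**4 + 10*k**3 + 38*k**2 + 63*k + 36)/(k**3 + 4*k**2 + 6*k + 1).
Factor: A=k + 3; B=1; C=k**3 + 4*k**2 + 6*k + 1.
Need (k + 3)·f(k+1) − (1)·f(k) = k**3 + 4*k**2 + 6*k + 1.
From deg A=1, deg B=0, deg C=3: d=2.
Solve for f: f(k) = (k - 1)*(k + 1) (degree 2 ≤ 2).
Get s_k = R·t_k = -4*(k - 1)*(k + 1)*factorial(k + 2) with R(k) = B(k−1)f(k)/C(k) = (k - 1)*(k + 1)/(k**3 + 4*k**2 + 6*k + 1).
Δs = -4*(k**3 + 4*k**2 + 6*k + 1)*factorial(k + 2), as required.

Yes. s_k = - 4 \left(k - 1\right) \left(k + 1\right) \left(k + 2\right)!.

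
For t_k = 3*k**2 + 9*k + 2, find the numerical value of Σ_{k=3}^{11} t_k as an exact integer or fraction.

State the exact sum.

Σ = 2088

Compute t_(k+1)/t_k: get (3*k**2 + 15*k + 14)/(3*k**2 + 9*k + 2).
A = 1, B = 1, C = k**2 + 3*k + 2/3.
Need (1)·f(k+1) − (1)·f(k) = k**2 + 3*k + 2/3.
Bound: deg f ≤ 3.
Coefficient equations give f(k) = k*(k**2 + 3*k - 2)/3.
Get s_k = R·t_k = k*(k**2 + 3*k - 2) with R(k) = B(k−1)f(k)/C(k) = k*(k**2 + 3*k - 2)/(3*k**2 + 9*k + 2).
Check: Δs_k = 3*k**2 + 9*k + 2. ✓
Sum = s_(12) − s_(3); s_(12) = 2136, s_(3) = 48 ⇒ 2088.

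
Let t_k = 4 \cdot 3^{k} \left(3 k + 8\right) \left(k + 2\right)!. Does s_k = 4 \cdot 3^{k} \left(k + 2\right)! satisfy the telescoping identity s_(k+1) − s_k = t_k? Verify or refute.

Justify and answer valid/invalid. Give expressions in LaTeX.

s_(k+1) = 12*3**k*factorial(k + 3)
s_(k+1) − s_k = 4*3**k*(3*k + 8)*factorial(k + 2)
(s_(k+1) − s_k) − t_k = 0

valid (s_(k+1) − s_k reduces to t_k)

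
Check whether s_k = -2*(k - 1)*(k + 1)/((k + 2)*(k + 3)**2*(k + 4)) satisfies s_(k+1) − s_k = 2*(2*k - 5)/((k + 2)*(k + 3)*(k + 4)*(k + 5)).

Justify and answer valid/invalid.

Invalid: residual 4*(-3*k**2 - 5*k + 20)/(k**6 + 21*k**5 + 181*k**4 + 819*k**3 + 2050*k**2 + 2688*k + 1440) ≠ 0.

s_(k+1) = -2*k*(k + 2)/((k + 3)*(k + 4)**2*(k + 5))
s_(k+1) − s_k = 2*(-k*(k + 2)**2*(k + 3) + (k - 1)*(k + 1)*(k + 4)*(k + 5))/((k + 2)*(k + 3)**2*(k + 4)**2*(k + 5))
(s_(k+1) − s_k) − t_k = 4*(-3*k**2 - 5*k + 20)/(k**6 + 21*k**5 + 181*k**4 + 819*k**3 + 2050*k**2 + 2688*k + 1440)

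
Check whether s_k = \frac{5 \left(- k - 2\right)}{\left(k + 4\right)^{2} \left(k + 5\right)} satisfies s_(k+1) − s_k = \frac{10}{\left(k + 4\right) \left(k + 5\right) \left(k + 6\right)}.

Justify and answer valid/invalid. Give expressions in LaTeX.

Invalid: residual \frac{10 \left(- 3 k - 14\right)}{k^{5} + 24 k^{4} + 229 k^{3} + 1086 k^{2} + 2560 k + 2400} ≠ 0.

s_(k+1) = 5*(-k - 3)/((k + 5)**2*(k + 6))
s_(k+1) − s_k = 10*(k**2 + 6*k + 6)/(k**5 + 24*k**4 + 229*k**3 + 1086*k**2 + 2560*k + 2400)
(s_(k+1) − s_k) − t_k = 10*(-3*k - 14)/(k**5 + 24*k**4 + 229*k**3 + 1086*k**2 + 2560*k + 2400)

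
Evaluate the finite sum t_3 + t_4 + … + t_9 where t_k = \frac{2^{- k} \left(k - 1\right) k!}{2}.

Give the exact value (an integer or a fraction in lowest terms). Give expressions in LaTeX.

The ratio is k*(k + 1)/(2*(k - 1)).
A = k/2 + 1/2, B = 1, C = k - 1.
Need (k/2 + 1/2)·f(k+1) − (1)·f(k) = k - 1.
d = 0 from the (1,0,1) case.
Match coefficients ⇒ f(k) = 2.
So s_k = (B(k−1)f/C)·t_k = (2/(k - 1))·t_k = factorial(k)/2**k.
Verify: (k - 1)*factorial(k)/(2*2**k) matches t_k.
Telescoping: Σ = s_(10) − s_(3) = 14175/4 − (3/4) = 3543.

Σ = 3543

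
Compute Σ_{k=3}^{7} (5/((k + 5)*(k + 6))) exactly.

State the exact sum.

Σ = 25/104

r(k) = (k + 5)/(k + 7) after simplifying.
Normal form (A,B,C) = (k + 5, k + 7, 1).
Need (k + 5)·f(k+1) − (k + 6)·f(k) = 1.
Bound: deg f ≤ 1.
A polynomial solution: f(k) = k/5.
So s_k = (B(k−1)f/C)·t_k = (k*(k + 6)/5)·t_k = k/(k + 5).
Verify: 5/(k**2 + 11*k + 30) matches t_k.
Σ_(k=3)^(7) t_k = s_(8) − s_(3) = 8/13 − (3/8) = 25/104.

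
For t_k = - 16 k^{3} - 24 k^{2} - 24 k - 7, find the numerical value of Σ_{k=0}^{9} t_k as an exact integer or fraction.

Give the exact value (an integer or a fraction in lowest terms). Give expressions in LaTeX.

r(k) = (16*k**3 + 72*k**2 + 120*k + 71)/(16*k**3 + 24*k**2 + 24*k + 7) after simplifying.
Factor: A=1; B=1; C=k**3 + 3*k**2/2 + 3*k/2 + 7/16.
Need (1)·f(k+1) − (1)·f(k) = k**3 + 3*k**2/2 + 3*k/2 + 7/16.
Bound: deg f ≤ 4.
A polynomial solution: f(k) = k*(4*k**3 + 4*k - 1)/16.
So s_k = (B(k−1)f/C)·t_k = (k*(4*k**3 + 4*k - 1)/(16*k**3 + 24*k**2 + 24*k + 7))·t_k = k*(-4*k**3 - 4*k + 1).
Δs = -16*k**3 - 24*k**2 - 24*k - 7, as required.
Σ_(k=0)^(9) t_k = s_(10) − s_(0) = -40390 − (0) = -40390.

Σ = -40390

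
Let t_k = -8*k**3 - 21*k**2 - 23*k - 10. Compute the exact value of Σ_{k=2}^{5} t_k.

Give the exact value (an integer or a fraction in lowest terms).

t_(k+1)/t_k = (8*k**3 + 45*k**2 + 89*k + 62)/(8*k**3 + 21*k**2 + 23*k + 10).
Normal form (A,B,C) = (1, 1, k**3 + 21*k**2/8 + 23*k/8 + 5/4).
Set up (1)·f(k+1) − (1)·f(k) − (k**3 + 21*k**2/8 + 23*k/8 + 5/4) = 0.
Bound: deg f ≤ 4.
Solving with deg f ≤ 4: f(k) = k*(k + 1)*(2*k**2 + k + 2)/8.
Then R = B(k−1)f/C = k*(2*k**2 + k + 2)/(8*k**2 + 13*k + 10), so s_k = R(k)·t_k = k*(-2*k**3 - 3*k**2 - 3*k - 2).
Check: Δs_k = -8*k**3 - 21*k**2 - 23*k - 10. ✓
Evaluate s at k=6 and k=2: -3360 and -72; difference -3288.

Σ = -3288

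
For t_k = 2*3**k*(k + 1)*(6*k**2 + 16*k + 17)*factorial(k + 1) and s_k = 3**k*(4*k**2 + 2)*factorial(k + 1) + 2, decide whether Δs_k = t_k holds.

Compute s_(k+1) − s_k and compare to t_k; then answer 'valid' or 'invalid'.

s_(k+1) = 3**(k + 1)*(4*(k + 1)**2 + 2)*factorial(k + 2) + 2
s_(k+1) − s_k = 2*3**k*(k + 1)*(6*k**2 + 16*k + 17)*factorial(k + 1)
(s_(k+1) − s_k) − t_k = 0

Valid: the claim telescopes to t_k.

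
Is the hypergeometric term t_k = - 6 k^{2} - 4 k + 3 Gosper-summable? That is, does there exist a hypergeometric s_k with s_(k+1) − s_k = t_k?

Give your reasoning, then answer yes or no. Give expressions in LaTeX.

r(k) = (6*k**2 + 16*k + 7)/(6*k**2 + 4*k - 3) after simplifying.
A = 1, B = 1, C = k**2 + 2*k/3 - 1/2.
f must satisfy (1)·f(k+1) − (1)·f(k) = k**2 + 2*k/3 - 1/2.
deg f ≤ 3 (via 0,0,2).
Solving with deg f ≤ 3: f(k) = k*(2*k**2 - k - 4)/6.
R(k) = B(k−1)·f(k)/C(k) = k*(2*k**2 - k - 4)/(6*k**2 + 4*k - 3); s_k = R·t_k = k*(-2*k**2 + k + 4).
Check: Δs_k = -6*k**2 - 4*k + 3. ✓

Yes. s_k = k \left(- 2 k^{2} + k + 4\right).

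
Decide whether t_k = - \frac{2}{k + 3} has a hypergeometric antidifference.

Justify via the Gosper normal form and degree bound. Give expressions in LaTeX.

The ratio is (k + 3)/(k + 4).
Normal form (A,B,C) = (k + 3, k + 4, 1).
f must satisfy (k + 3)·f(k+1) − (k + 3)·f(k) = 1.
Bound: deg f ≤ 0.
Generic f = c0 gives residual -1; -1 = 0 cannot hold, so t_k is not Gosper-summable.

No — key equation has no polynomial f.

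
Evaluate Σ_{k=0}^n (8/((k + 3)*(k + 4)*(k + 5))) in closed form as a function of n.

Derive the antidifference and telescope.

S(n) = (n**2 + 9*n + 8)/(3*(n**2 + 9*n + 20))

r(k) = (k + 3)/(k + 6) after simplifying.
Factor: A=k + 3; B=k + 6; C=1.
f must satisfy (k + 3)·f(k+1) − (k + 5)·f(k) = 1.
d = 2 from the (1,1,0) case.
Solve for f: f(k) = k*(k + 7)/24 (degree 2 ≤ 2).
R(k) = B(k−1)·f(k)/C(k) = k*(k + 5)*(k + 7)/24; s_k = R·t_k = k*(k + 7)/(3*(k + 3)*(k + 4)).
s_(k+1) − s_k = 8/(k**3 + 12*k**2 + 47*k + 60) = t_k.
s_(n+1) = (n**2 + 9*n + 8)/(3*(n**2 + 9*n + 20)) and s_(0) = 0, so S(n) = (n**2 + 9*n + 8)/(3*(n**2 + 9*n + 20)).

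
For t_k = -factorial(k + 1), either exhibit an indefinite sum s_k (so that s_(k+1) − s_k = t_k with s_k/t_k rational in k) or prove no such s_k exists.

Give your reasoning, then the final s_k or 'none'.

r(k) = k + 2 after simplifying.
So A=k + 2 and B=1, with C=1.
Solve (k + 2)·f(k+1) − (1)·f(k) = 1.
From deg A=1, deg B=0, deg C=0: d=-1.
Bound -1 < 0, so the key equation has no polynomial solution.

no hypergeometric antidifference exists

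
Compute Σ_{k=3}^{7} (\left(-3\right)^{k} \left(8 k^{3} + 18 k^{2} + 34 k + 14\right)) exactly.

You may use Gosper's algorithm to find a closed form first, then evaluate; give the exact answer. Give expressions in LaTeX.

Compute t_(k+1)/t_k: get 3*(-4*k**3 - 21*k**2 - 47*k - 37)/(4*k**3 + 9*k**2 + 17*k + 7).
Gosper form: A/B · C(k+1)/C(k) with A=-3, B=1, C=k**3 + 9*k**2/4 + 17*k/4 + 7/4.
Solve (-3)·f(k+1) − (1)·f(k) = k**3 + 9*k**2/4 + 17*k/4 + 7/4.
Degrees (0,0,3) ⇒ d ≤ 3.
Match coefficients ⇒ f(k) = -(2*k**3 + 4*k - 1)/8.
Certificate R = B(k−1)f/C = -(2*k**3 + 4*k - 1)/(2*(4*k**3 + 9*k**2 + 17*k + 7)) gives s_k = (-3)**k*(-2*k**3 - 4*k + 1).
Verify: 2*(-3)**k*(k**3 + 8*k + 3*(k + 1)**3 + 4) matches t_k.
Telescoping: Σ = s_(8) − s_(3) = -6921855 − (1755) = -6923610.

Σ = -6923610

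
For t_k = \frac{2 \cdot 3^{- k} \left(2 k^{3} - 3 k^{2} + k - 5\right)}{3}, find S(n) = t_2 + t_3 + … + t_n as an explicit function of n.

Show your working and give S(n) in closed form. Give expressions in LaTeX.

S(n) = 2 \cdot 3^{- n - 2} \left(11 \cdot 3^{n} - 3 n^{3} - 9 n^{2} - 15 n - 6\right)

Step 1: r(k) = (2*k**3 + 3*k**2 + k - 5)/(3*(2*k**3 - 3*k**2 + k - 5)).
Gosper form: A/B · C(k+1)/C(k) with A=1/3, B=1, C=k**3 - 3*k**2/2 + k/2 - 5/2.
Key eq: (1/3)·f(k+1) = (1)·f(k) + (k**3 - 3*k**2/2 + k/2 - 5/2).
Degrees (0,0,3) ⇒ d ≤ 3.
A polynomial solution: f(k) = -3*(k**3 + 2*k - 1)/2.
R(k) = B(k−1)·f(k)/C(k) = -3*(k**3 + 2*k - 1)/(2*k**3 - 3*k**2 + k - 5); s_k = R·t_k = 2*(-k**3 - 2*k + 1)/3**k.
s_(k+1) − s_k = 2*(2*k**3 - 3*k**2 + k - 5)/(3*3**k) = t_k.
Telescope: S(n) = s_(n+1) − s_(2) = 2*3**(-n - 1)*(-n**3 - 3*n**2 - 5*n - 2) − (-22/9) = 2*3**(-n - 2)*(11*3**n - 3*n**3 - 9*n**2 - 15*n - 6).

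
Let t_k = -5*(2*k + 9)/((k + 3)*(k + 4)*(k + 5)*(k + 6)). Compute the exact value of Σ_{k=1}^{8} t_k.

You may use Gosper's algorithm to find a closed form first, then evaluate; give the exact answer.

Σ = -5/28

The ratio is (k + 3)*(2*k + 11)/((k + 7)*(2*k + 9)).
Take A(k)=k + 3, B(k)=k + 7, C(k)=k + 9/2.
Need (k + 3)·f(k+1) − (k + 6)·f(k) = k + 9/2.
From deg A=1, deg B=1, deg C=1: d=3.
Match coefficients ⇒ f(k) = k*(k + 4)*(k + 8)/30.
R(k) = B(k−1)·f(k)/C(k) = k*(k + 4)*(k + 6)*(k + 8)/(15*(2*k + 9)); s_k = R·t_k = k*(-k - 8)/(3*(k**2 + 8*k + 15)).
Δs = 5*(-2*k - 9)/(k**4 + 18*k**3 + 119*k**2 + 342*k + 360), as required.
Evaluate s at k=9 and k=1: -17/56 and -1/8; difference -5/28.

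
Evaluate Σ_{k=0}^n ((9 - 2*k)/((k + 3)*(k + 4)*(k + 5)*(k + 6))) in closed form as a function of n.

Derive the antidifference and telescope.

The ratio is (k + 3)*(2*k - 7)/((k + 7)*(2*k - 9)).
Gosper form: A/B · C(k+1)/C(k) with A=k + 3, B=k + 7, C=k - 9/2.
Solve (k + 3)·f(k+1) − (k + 6)·f(k) = k - 9/2.
Bound: deg f ≤ 3.
A polynomial solution: f(k) = -k*(k**2 + 12*k + 77)/60.
Certificate R = B(k−1)f/C = -k*(k + 6)*(k**2 + 12*k + 77)/(30*(2*k - 9)) gives s_k = k*(k**2 + 12*k + 77)/(30*(k + 3)*(k + 4)*(k + 5)).
Δs = (9 - 2*k)/(k**4 + 18*k**3 + 119*k**2 + 342*k + 360), as required.
Telescope: S(n) = s_(n+1) − s_(0) = (n**3 + 15*n**2 + 104*n + 90)/(30*(n**3 + 15*n**2 + 74*n + 120)) − (0) = (n**3 + 15*n**2 + 104*n + 90)/(30*(n**3 + 15*n**2 + 74*n + 120)).

S(n) = (n**3 + 15*n**2 + 104*n + 90)/(30*(n**3 + 15*n**2 + 74*n + 120))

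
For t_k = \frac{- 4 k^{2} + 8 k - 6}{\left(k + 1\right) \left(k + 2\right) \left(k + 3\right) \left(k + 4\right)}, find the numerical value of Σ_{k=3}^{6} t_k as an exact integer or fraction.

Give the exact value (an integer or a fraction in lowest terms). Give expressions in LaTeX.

Σ = -31/360

Compute t_(k+1)/t_k: get (2*k**3 + 2*k**2 + k + 1)/(2*k**3 + 6*k**2 - 17*k + 15).
Factor: A=k + 1; B=k + 5; C=k**2 - 2*k + 3/2.
Set up (k + 1)·f(k+1) − (k + 4)·f(k) − (k**2 - 2*k + 3/2) = 0.
From deg A=1, deg B=1, deg C=2: d=3.
Solving with deg f ≤ 3: f(k) = k*(k**2 + 8)/6.
Get s_k = R·t_k = -2*k*(k**2 + 8)/(3*(k + 1)*(k + 2)*(k + 3)) with R(k) = B(k−1)f(k)/C(k) = k*(k + 4)*(k**2 + 8)/(3*(2*k**2 - 4*k + 3)).
s_(k+1) − s_k = 2*(-2*k**2 + 4*k - 3)/(k**4 + 10*k**3 + 35*k**2 + 50*k + 24) = t_k.
Σ_(k=3)^(6) t_k = s_(7) − s_(3) = -133/360 − (-17/60) = -31/360.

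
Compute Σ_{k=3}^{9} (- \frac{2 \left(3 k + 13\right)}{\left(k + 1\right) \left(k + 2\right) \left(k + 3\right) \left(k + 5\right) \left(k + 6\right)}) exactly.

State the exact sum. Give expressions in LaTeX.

r(k) = (k + 1)*(k + 5)*(3*k + 16)/((k + 4)*(k + 7)*(3*k + 13)) after simplifying.
Gosper form: A/B · C(k+1)/C(k) with A=k + 1, B=k + 7, C=k**2 + 25*k/3 + 52/3.
Solve (k + 1)·f(k+1) − (k + 6)·f(k) = k**2 + 25*k/3 + 52/3.
From deg A=1, deg B=1, deg C=2: d=5.
Coefficient equations give f(k) = k*(k + 3)*(k + 4)*(k**2 + 8*k + 17)/30.
Get s_k = R·t_k = k*(-k**2 - 8*k - 17)/(5*(k**3 + 8*k**2 + 17*k + 10)) with R(k) = B(k−1)f(k)/C(k) = k*(k + 3)*(k + 6)*(k**2 + 8*k + 17)/(10*(3*k + 13)).
Check: Δs_k = 2*(-3*k - 13)/(k**5 + 17*k**4 + 107*k**3 + 307*k**2 + 396*k + 180). ✓
Evaluate s at k=10 and k=3: -197/990 and -3/16; difference -91/7920.

Σ = -91/7920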